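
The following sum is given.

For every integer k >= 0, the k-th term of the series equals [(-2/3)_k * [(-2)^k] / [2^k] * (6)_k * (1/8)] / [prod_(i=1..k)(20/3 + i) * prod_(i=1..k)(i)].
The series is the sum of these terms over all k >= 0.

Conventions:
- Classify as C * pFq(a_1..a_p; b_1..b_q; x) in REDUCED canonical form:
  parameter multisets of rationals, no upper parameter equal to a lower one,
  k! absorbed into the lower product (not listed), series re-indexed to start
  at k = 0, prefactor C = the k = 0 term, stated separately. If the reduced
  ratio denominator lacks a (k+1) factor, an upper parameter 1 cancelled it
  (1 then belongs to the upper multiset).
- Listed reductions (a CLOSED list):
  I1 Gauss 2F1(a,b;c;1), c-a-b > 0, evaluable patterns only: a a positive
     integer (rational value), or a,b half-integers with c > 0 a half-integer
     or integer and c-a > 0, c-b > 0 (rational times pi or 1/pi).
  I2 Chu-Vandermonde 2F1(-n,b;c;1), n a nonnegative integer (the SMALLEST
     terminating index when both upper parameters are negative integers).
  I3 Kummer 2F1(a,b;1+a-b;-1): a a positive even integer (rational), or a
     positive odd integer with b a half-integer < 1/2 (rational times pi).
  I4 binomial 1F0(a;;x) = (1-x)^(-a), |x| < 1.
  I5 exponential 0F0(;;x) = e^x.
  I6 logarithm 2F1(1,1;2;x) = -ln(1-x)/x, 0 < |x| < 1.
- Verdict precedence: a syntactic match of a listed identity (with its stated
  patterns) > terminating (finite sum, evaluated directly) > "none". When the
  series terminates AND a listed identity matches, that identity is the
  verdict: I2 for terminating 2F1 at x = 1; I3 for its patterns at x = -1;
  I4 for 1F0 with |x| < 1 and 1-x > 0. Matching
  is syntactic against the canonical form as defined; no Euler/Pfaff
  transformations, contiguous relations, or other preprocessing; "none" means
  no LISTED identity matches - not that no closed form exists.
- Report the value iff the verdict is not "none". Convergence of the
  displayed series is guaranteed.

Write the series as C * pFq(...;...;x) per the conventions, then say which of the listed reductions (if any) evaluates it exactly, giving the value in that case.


Classification (C = 1/8): 2F1 with upper {-2/3, 6}, lower {23/3}, argument x = -1. Verdict at x = -1: Kummer's theorem (I3) matches (x = -1; c = 23/3 equals 1+a-b for upper {-2/3, 6}: listed pattern). Value: 119/648.

Key observation: x = (-1) and the lower running product (C = 1/8) is a rising factorial.
Adjacent-term ratio: r(k) = (-1) * (k-2/3) (k+6) / [(k+23/3) (k+1)] ; factor over Q: parameters, x = (-1), and C = 1/8.


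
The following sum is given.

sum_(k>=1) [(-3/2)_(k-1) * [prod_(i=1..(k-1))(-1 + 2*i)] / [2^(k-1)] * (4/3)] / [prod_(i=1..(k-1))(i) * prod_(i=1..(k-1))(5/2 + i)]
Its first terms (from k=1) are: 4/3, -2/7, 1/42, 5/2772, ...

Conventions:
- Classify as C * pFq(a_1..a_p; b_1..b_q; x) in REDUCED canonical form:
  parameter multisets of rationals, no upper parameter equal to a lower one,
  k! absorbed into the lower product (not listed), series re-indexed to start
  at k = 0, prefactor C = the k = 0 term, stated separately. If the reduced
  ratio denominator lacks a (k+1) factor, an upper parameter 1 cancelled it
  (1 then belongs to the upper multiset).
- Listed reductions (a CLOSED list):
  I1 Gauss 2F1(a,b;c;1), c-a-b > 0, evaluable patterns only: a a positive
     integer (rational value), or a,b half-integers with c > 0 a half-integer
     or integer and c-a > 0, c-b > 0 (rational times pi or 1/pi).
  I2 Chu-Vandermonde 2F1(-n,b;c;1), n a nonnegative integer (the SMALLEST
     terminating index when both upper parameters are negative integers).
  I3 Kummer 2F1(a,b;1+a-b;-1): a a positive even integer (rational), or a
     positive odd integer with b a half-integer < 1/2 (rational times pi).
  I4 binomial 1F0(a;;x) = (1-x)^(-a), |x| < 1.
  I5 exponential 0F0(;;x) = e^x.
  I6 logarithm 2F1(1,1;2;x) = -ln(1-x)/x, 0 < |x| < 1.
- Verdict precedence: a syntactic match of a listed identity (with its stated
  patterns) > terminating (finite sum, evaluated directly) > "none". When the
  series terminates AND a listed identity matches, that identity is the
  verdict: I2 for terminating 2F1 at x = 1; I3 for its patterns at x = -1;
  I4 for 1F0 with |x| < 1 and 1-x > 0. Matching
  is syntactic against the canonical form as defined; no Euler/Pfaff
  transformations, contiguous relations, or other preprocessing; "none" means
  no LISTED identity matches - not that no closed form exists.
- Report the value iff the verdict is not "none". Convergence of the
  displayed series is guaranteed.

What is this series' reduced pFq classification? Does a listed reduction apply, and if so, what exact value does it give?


The series (x = 1) is 2F1: upper {-3/2, 1/2}, lower {7/2}, prefactor 4/3. Verdict: Gauss (I1, half-integer pattern) matches (x = 1; upper {-3/2, 1/2} half-integers, c = 7/2 in the evaluable pattern). Value: (175/512) * pi.

First insight: x = 1 and the product of the first k integers (prefactor 4/3) is k!.
Consecutive-term ratio: r(k) = 1 * (k-3/2) (k+1/2) / [(k+7/2) (k+1)] ; factor over Q: parameters, x = 1, and C = 4/3.


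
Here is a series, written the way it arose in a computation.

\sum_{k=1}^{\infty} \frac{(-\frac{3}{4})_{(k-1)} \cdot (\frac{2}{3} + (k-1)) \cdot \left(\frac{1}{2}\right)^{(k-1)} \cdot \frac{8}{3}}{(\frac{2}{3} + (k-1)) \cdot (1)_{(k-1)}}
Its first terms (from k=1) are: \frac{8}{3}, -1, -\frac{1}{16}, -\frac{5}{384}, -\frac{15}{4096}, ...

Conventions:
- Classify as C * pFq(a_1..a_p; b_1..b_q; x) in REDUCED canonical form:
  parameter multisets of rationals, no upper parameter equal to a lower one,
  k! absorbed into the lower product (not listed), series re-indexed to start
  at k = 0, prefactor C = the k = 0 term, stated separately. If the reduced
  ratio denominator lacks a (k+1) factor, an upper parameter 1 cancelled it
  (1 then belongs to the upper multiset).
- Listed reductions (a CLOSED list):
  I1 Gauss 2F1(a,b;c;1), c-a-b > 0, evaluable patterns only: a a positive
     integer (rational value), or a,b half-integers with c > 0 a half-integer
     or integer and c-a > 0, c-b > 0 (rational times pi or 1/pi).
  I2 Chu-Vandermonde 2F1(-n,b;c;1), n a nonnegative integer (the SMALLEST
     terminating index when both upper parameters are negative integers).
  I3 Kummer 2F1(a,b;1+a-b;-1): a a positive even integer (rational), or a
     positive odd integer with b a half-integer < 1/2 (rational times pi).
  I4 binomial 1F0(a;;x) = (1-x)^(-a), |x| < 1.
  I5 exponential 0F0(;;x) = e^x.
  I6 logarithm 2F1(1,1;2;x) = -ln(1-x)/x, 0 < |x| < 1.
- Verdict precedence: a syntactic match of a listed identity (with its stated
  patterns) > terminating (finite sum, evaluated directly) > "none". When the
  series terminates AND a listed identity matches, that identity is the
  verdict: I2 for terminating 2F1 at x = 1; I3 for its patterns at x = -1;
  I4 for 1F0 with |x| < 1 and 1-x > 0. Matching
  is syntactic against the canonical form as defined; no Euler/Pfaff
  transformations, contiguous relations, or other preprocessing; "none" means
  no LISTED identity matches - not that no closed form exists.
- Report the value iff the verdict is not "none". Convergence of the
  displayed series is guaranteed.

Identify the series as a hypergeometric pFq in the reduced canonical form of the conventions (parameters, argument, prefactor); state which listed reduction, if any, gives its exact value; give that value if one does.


The tell: from the first term \frac{8}{3}: k + 2/3 divides numerator and denominator alike; prefactor 8/3 after cancelling.
Step ratio: r(k) = \frac{1}{2} * (k-\frac{3}{4}) / [(k+1)] - rational in k, leading ratio \frac{1}{2}; with t_0 = \frac{8}{3}, classification follows.

Canonical form: C = \frac{8}{3} times 1F0 with upper {-\frac{3}{4}}, lower {-}, x = \frac{1}{2}. Verdict: the binomial series (I4) applies (the 1F0 binomial series: exponent 3/4, x = \frac{1}{2}). Sum: \frac{8}{3} \cdot \left(\frac{1}{2}\right)^{\frac{3}{4}}.


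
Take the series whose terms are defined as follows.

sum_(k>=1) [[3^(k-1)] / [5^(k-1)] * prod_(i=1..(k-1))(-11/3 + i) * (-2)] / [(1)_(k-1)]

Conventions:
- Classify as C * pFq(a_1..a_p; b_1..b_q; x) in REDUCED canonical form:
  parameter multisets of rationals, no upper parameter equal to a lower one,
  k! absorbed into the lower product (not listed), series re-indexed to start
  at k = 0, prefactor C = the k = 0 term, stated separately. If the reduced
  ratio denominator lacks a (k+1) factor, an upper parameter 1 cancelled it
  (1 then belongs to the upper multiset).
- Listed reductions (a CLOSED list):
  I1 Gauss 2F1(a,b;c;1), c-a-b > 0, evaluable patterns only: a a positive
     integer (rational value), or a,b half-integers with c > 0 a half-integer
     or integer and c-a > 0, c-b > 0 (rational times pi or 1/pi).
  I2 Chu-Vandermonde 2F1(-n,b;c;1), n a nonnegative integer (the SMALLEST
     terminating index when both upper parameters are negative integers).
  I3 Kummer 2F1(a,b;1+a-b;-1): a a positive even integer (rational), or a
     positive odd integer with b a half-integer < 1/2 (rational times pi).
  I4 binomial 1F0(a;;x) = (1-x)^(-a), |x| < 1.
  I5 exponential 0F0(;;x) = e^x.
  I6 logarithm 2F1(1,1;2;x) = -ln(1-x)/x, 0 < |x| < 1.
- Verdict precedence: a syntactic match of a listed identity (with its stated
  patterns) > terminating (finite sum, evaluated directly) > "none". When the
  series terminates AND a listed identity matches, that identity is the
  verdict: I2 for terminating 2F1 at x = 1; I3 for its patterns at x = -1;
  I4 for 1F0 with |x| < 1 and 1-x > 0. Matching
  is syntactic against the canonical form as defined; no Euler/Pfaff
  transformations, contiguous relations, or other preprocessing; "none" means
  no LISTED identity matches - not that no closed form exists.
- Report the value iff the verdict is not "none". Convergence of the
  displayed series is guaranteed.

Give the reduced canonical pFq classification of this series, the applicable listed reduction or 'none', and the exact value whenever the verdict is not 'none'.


This is -2 * 1F0(-8/3; -; 3/5) in reduced canonical form. Verdict at x = 3/5: the I4 binomial reduction matches (the 1F0 binomial series: exponent 8/3, x = 3/5). Hence: (-2) * (2/5)^(8/3).

Key step: from the first term -2: (1)_k (C = -2) is k! itself.
Adjacent-term ratio: r(k) = (3/5) * (k-8/3) / [(k+1)] - poly over poly, x = (3/5) from leading terms; C = -2 at k = 0.


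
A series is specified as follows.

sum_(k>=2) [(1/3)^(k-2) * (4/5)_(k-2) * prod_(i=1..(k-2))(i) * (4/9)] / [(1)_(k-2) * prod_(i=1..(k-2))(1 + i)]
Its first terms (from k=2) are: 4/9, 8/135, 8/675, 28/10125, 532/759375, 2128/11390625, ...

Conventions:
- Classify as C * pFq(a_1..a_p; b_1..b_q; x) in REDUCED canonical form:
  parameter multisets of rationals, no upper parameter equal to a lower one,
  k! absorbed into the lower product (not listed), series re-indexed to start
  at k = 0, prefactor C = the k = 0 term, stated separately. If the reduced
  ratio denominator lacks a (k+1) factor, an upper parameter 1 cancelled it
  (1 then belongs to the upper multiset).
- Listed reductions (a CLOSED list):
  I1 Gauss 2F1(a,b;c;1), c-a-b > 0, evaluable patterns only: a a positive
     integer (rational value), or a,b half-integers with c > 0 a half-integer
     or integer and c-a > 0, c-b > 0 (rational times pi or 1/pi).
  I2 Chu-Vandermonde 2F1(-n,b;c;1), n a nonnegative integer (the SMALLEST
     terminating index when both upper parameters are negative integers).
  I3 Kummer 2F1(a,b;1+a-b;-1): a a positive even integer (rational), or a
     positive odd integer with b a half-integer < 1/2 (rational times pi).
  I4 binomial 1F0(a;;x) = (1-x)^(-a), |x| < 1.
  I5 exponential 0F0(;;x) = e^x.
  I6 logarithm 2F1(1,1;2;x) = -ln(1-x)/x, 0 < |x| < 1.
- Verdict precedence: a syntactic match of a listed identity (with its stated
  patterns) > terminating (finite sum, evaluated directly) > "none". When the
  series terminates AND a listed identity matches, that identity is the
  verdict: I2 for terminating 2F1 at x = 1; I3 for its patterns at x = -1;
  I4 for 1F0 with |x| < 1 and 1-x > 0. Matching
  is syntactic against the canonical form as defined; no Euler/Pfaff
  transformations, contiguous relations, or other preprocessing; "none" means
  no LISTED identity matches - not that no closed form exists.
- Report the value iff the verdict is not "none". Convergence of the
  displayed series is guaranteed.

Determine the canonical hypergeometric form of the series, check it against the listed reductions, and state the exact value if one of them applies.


The series (x = 1/3) is 2F1: upper {4/5, 1}, lower {2}, prefactor 4/9. Verdict: none - this 2F1 at x = 1/3 matches no listed pattern, and upper {4/5, 1} holds no stopper.

The tell: x = (1/3) and the running product (C = 4/9) telescopes to a rising factorial.
Step ratio: r(k) = (1/3) * (k+4/5) (k+1) / [(k+2) (k+1)] - rational in k, leading ratio (1/3); with t_0 = 4/9, classification follows.


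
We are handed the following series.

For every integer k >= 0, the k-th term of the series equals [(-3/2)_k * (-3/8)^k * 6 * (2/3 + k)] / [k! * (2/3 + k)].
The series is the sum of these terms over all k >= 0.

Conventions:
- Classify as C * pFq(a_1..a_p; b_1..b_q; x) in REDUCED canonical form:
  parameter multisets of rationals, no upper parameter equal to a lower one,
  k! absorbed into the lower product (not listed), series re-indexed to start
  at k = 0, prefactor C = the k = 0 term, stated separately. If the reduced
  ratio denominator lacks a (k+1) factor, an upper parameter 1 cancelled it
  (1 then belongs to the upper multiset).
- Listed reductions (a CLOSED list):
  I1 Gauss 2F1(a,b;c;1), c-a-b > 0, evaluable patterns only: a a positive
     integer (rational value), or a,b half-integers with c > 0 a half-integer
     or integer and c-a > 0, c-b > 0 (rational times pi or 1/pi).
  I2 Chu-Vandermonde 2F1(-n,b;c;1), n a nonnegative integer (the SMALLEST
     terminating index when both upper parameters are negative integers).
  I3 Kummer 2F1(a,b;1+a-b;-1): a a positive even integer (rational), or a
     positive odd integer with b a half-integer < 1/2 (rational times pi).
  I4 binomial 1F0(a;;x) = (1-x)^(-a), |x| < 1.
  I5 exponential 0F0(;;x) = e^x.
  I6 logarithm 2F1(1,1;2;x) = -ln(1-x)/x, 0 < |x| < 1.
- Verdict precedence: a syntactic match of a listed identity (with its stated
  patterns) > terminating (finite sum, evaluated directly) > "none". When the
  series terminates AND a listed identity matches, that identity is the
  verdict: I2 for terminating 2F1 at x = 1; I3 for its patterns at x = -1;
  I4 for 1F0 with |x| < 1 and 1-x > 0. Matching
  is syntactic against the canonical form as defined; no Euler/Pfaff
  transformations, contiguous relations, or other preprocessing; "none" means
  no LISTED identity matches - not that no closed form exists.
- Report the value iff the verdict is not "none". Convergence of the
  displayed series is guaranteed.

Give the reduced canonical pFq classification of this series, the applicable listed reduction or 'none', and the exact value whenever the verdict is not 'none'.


At argument -3/8: a 1F0 with upper {-3/2}, lower {-}, scaled by C = 6. Verdict at x = -3/8: binomial (I4) matches (the 1F0 binomial series: exponent 3/2, x = -3/8). Exact value: 6 * (11/8)^(3/2).

Key step: with t_0 = 6, k + 2/3 divides numerator and denominator alike; C = 6, x = -3/8 after cancelling.
Ratio: r(k) = (-3/8) * (k-3/2) / [(k+1)] - rational in k. x = (-3/8); t_0 = 6; negate the roots.


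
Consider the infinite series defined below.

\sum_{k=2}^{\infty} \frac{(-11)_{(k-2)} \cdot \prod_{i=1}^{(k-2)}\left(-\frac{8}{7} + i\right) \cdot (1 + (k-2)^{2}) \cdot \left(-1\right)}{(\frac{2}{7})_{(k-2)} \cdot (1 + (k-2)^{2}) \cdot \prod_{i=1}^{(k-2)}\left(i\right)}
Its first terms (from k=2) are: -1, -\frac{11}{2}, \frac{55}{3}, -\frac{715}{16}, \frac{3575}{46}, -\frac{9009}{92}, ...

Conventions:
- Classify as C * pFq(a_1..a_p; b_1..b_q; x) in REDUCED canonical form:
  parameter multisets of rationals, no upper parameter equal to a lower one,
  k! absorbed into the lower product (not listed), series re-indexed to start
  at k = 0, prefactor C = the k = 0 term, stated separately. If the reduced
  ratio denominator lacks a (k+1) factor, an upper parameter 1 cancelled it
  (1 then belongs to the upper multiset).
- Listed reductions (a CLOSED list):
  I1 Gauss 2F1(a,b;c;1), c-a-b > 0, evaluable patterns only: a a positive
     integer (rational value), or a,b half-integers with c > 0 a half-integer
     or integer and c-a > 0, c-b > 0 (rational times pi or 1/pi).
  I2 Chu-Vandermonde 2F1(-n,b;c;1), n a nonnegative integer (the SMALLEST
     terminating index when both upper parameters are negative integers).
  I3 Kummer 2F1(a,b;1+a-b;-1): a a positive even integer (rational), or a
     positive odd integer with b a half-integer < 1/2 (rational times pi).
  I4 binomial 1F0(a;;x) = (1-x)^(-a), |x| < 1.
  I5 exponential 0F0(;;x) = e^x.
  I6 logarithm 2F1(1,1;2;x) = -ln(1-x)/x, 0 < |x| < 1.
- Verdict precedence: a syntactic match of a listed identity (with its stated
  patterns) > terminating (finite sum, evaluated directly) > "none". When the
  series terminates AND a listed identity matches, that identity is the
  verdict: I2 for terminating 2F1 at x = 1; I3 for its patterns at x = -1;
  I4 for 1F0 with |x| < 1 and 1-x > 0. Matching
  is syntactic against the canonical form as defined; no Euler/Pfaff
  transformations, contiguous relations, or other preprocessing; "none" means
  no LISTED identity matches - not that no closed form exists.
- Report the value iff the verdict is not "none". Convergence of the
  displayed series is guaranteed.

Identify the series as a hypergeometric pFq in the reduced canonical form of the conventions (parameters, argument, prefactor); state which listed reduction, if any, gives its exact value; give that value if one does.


Canonical form: C = -1 times 2F1 with upper {-11, -\frac{1}{7}}, lower {\frac{2}{7}}, x = 1. Verdict (x = 1): the Chu-Vandermonde identity I2 applies (terminating 2F1 at x = 1 with n = 11, b = -1/7, c = \frac{2}{7}). Hence: -\frac{2536823}{1184592}.

Structural cue: x = 1 and the product of the first k integers (C = -1, x = 1) is k!.
Ratio: r(k) = 1 * (k-11) (k-\frac{1}{7}) / [(k+\frac{2}{7}) (k+1)] ; factor over Q: parameters, x = 1, and C = -1.


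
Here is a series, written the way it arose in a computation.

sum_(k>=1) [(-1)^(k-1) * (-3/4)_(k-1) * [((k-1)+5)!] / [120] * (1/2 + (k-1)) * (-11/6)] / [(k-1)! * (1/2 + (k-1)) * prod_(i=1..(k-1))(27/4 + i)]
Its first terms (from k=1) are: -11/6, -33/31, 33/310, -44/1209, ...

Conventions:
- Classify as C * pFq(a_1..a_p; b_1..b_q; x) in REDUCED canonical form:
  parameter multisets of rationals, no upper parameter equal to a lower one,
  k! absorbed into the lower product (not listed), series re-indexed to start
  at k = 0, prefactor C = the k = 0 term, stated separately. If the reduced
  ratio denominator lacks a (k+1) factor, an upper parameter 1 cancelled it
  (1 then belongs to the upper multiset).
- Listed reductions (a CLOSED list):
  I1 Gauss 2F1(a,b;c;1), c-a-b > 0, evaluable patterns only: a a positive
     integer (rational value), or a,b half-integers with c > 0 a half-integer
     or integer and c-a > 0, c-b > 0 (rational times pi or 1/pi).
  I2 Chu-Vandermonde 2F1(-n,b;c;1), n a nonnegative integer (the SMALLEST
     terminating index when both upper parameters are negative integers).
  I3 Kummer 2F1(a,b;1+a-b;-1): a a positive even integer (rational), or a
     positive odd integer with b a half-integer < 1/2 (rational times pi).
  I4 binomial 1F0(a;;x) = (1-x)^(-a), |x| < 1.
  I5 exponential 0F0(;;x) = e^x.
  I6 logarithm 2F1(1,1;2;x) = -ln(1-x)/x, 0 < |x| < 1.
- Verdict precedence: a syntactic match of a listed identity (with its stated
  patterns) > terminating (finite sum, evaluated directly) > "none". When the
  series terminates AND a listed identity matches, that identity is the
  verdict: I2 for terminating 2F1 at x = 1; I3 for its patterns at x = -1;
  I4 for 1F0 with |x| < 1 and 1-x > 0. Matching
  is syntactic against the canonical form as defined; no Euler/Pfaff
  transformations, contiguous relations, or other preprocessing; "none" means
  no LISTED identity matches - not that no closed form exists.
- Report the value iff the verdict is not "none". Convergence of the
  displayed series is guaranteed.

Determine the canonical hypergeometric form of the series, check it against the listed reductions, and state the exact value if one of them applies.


The series (x = -1) is 2F1: upper {-3/4, 6}, lower {31/4}, prefactor -11/6. Verdict: Kummer (I3) matches (x = -1; c = 31/4 equals 1+a-b for upper {-3/4, 6}: listed pattern). Exact value: -14421/5120.

First insight: x = (-1) and the factor k + 1/2 cancels (top and bottom), leaving C = -11/6.
Term ratio: r(k) = (-1) * (k-3/4) (k+6) / [(k+31/4) (k+1)] ; factor over Q: parameters, x = (-1), and C = -11/6.


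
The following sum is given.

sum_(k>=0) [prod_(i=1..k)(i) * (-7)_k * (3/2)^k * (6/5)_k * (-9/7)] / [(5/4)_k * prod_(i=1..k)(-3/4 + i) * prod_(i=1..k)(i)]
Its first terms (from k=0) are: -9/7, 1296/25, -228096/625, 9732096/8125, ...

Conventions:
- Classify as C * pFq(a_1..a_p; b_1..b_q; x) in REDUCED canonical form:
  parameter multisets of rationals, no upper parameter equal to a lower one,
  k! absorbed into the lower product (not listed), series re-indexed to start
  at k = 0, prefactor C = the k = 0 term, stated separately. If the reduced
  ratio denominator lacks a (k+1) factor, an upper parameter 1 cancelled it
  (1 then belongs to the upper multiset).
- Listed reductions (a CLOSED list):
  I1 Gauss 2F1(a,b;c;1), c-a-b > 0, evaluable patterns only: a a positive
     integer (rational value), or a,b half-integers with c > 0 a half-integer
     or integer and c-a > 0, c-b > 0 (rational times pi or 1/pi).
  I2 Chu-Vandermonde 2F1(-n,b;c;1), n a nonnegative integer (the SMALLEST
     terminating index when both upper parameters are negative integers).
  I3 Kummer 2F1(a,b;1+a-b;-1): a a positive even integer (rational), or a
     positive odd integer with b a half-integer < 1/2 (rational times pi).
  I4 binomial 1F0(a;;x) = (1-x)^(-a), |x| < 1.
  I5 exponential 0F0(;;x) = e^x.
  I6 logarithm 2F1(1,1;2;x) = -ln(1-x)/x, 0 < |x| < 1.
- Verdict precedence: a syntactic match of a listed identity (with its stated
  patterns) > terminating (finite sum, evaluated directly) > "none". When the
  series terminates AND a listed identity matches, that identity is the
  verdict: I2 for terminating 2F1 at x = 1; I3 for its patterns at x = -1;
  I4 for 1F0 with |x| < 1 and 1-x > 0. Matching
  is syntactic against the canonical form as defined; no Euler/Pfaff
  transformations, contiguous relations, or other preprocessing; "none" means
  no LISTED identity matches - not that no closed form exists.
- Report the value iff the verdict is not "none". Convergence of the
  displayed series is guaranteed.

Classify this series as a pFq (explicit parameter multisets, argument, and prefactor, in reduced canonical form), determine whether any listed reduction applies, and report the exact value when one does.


x = 3/2 here; the reduced form reads 3F2, upper {-7, 1, 6/5}, lower {1/4, 5/4}, C = -9/7. Verdict: terminating. With -7 upstairs the series is a 8-term polynomial sum; evaluated term by term. Sum: 1013569882557363/2420586669921875.

Key observation: t_0 = -9/7 here, and the product of the first k integers (C = -9/7) is k!.
Term ratio: r(k) = (3/2) * (k-7) (k+1) (k+6/5) / [(k+1/4) (k+5/4) (k+1)] - poly over poly, x = (3/2) from leading terms; C = -9/7 at k = 0.


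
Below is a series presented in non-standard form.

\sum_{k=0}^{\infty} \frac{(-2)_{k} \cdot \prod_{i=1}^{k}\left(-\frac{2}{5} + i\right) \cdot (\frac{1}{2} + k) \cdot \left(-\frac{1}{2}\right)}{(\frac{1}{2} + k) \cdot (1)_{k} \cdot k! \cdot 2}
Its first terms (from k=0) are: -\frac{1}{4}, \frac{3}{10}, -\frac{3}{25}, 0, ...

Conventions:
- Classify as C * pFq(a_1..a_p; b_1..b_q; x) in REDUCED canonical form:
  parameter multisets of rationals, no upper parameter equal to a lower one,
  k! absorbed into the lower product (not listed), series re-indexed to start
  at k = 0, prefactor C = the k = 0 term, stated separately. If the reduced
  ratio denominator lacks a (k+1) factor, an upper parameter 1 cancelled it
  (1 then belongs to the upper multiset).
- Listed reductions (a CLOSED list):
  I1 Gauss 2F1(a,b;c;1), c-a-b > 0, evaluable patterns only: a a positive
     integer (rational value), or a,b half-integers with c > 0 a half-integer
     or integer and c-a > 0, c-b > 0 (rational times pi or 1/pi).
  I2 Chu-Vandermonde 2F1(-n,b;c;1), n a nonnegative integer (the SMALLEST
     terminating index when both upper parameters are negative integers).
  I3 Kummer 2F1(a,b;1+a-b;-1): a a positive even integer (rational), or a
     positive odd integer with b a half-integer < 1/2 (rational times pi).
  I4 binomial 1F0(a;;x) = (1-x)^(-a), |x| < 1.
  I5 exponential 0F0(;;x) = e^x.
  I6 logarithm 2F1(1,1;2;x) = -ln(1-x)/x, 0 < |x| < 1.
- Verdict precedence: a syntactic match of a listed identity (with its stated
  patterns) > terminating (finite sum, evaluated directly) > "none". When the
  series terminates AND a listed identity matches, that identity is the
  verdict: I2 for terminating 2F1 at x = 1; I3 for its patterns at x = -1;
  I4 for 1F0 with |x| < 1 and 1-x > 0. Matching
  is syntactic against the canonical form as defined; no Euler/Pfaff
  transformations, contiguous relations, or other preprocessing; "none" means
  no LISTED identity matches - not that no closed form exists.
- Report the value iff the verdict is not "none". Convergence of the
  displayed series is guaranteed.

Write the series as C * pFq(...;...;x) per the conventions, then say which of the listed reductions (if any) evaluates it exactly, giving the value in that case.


Prefactor -\frac{1}{4}, argument 1: 2F1 with upper {-2, \frac{3}{5}} over lower {1}. Verdict: the Chu-Vandermonde identity I2 matches (terminating 2F1 at x = 1 with n = 2, b = 3/5, c = 1). Exact value: -\frac{7}{100}.

Key step: x = 1 and the running product (C = -1/4, x = 1) telescopes to a rising factorial.
Consecutive-term ratio: r(k) = 1 * (k-2) (k+\frac{3}{5}) / [(k+1) (k+1)] - rational; roots negated = parameters, x = 1, C = -\frac{1}{4}.


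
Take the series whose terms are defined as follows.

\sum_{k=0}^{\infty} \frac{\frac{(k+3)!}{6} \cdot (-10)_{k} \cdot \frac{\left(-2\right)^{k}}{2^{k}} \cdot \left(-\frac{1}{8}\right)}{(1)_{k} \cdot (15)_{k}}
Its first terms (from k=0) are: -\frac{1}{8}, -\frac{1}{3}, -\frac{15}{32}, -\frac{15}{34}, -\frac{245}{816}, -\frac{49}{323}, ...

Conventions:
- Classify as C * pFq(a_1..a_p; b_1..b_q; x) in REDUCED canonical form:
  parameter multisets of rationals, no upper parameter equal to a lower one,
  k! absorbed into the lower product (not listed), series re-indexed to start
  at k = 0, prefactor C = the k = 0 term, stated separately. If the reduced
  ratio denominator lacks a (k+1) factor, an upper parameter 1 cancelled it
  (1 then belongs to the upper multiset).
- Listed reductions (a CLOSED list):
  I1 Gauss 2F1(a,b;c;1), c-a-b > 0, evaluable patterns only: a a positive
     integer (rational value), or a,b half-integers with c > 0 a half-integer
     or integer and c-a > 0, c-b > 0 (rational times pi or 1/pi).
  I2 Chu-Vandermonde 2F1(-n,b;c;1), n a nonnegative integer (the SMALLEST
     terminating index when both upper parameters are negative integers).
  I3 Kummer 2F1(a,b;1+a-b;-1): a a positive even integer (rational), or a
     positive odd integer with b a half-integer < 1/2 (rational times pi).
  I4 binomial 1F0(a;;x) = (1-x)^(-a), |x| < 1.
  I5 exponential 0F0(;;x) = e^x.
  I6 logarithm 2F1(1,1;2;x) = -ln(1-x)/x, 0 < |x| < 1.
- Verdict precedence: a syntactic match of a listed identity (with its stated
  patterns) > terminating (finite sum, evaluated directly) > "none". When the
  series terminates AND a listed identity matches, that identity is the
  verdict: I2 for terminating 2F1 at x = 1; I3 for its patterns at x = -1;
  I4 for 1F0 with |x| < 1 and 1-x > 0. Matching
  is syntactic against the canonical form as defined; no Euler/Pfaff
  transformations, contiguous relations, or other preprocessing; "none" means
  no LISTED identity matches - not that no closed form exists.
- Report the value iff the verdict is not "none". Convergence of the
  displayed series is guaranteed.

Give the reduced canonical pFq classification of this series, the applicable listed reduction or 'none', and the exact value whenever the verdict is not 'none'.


Structural cue: x = -1 and (1)_k (C = -1/8) is k! itself.
Adjacent-term ratio: r(k) = -1 * (k-10) (k+4) / [(k+15) (k+1)] - rational; roots negated = parameters, x = -1, C = -\frac{1}{8}.

The series (x = -1) is 2F1: upper {-10, 4}, lower {15}, prefactor -\frac{1}{8}. Verdict: Kummer (I3) fires (x = -1; c = 15 equals 1+a-b for upper {-10, 4}: listed pattern). Hence: -\frac{91}{48}.


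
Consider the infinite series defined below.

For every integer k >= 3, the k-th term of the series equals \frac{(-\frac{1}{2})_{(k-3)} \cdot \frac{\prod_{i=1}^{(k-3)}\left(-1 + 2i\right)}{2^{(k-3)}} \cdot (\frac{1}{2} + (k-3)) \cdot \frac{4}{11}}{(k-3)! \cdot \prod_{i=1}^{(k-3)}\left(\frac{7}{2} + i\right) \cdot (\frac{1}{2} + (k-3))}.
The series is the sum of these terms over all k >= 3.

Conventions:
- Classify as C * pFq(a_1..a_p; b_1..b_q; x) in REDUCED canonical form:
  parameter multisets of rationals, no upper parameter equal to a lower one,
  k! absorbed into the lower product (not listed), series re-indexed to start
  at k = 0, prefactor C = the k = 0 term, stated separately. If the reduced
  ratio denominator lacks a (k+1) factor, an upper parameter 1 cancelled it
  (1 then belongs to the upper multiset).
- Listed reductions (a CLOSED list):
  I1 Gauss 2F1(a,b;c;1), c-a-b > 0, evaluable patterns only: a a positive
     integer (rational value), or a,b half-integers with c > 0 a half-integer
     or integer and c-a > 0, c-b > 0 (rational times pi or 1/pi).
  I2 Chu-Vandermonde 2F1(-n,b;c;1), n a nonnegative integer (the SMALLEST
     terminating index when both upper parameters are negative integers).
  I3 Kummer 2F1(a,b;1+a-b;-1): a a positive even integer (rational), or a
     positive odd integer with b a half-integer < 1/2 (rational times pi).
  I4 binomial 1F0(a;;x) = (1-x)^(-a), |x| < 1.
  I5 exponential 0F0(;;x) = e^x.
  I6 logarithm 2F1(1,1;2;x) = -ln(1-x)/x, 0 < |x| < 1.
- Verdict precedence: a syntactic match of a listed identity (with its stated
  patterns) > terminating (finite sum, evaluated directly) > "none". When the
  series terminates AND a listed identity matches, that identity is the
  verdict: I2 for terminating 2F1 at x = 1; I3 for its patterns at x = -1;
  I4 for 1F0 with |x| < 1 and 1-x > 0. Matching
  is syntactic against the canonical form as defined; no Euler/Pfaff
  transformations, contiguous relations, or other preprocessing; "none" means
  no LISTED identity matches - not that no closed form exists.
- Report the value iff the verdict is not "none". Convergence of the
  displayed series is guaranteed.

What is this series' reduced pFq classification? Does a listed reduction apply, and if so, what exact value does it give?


At argument 1: a 2F1 with upper {-\frac{1}{2}, \frac{1}{2}}, lower {\frac{9}{2}}, scaled by C = \frac{4}{11}. Verdict: Gauss (I1, half-integer pattern) applies (x = 1; upper {-\frac{1}{2}, \frac{1}{2}} half-integers, c = \frac{9}{2} in the evaluable pattern). Value: \frac{1225}{11264} \cdot \pi.

Structural cue: x = 1 and k + 1/2 divides numerator and denominator alike; prefactor 4/11 after cancelling.
Adjacent-term ratio: r(k) = 1 * (k-\frac{1}{2}) (k+\frac{1}{2}) / [(k+\frac{9}{2}) (k+1)] - rational in k. x = 1; t_0 = \frac{4}{11}; negate the roots.


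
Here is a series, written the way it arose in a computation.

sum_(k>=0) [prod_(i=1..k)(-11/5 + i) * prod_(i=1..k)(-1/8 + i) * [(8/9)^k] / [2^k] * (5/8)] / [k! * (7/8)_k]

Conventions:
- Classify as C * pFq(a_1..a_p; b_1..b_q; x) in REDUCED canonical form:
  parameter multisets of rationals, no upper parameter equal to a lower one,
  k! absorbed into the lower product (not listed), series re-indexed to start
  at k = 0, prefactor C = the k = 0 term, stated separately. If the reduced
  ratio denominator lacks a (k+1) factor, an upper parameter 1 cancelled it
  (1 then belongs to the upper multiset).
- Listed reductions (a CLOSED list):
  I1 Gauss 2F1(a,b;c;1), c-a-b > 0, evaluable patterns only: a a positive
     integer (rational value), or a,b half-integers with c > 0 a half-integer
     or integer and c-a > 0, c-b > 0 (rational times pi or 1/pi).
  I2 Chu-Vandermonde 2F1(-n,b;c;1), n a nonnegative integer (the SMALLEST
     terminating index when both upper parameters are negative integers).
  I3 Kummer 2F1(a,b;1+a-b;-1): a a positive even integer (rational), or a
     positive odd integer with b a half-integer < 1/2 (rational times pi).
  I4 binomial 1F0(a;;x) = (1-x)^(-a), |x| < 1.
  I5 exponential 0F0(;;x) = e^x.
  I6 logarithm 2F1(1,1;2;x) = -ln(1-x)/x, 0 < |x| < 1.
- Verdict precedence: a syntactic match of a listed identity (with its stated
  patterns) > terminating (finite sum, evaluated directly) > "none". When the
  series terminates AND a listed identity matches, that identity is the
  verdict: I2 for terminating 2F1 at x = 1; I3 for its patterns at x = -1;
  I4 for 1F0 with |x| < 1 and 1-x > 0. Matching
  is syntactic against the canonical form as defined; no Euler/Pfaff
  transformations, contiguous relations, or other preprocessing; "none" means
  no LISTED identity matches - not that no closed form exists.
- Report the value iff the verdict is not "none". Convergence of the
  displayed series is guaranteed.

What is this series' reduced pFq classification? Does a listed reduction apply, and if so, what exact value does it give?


Canonical form: C = 5/8 times 1F0 with upper {-6/5}, lower {-}, x = 4/9. Verdict: binomial (I4) applies (the 1F0 binomial series: exponent 6/5, x = 4/9). Its exact value is (5/8) * (5/9)^(6/5).

Key step: from the first term 5/8: the two k-th powers (C = 5/8, x = 4/9) combine into one argument.
Consecutive-term ratio: r(k) = (4/9) * (k-6/5) / [(k+1)] ; factor over Q: parameters, x = (4/9), and C = 5/8.


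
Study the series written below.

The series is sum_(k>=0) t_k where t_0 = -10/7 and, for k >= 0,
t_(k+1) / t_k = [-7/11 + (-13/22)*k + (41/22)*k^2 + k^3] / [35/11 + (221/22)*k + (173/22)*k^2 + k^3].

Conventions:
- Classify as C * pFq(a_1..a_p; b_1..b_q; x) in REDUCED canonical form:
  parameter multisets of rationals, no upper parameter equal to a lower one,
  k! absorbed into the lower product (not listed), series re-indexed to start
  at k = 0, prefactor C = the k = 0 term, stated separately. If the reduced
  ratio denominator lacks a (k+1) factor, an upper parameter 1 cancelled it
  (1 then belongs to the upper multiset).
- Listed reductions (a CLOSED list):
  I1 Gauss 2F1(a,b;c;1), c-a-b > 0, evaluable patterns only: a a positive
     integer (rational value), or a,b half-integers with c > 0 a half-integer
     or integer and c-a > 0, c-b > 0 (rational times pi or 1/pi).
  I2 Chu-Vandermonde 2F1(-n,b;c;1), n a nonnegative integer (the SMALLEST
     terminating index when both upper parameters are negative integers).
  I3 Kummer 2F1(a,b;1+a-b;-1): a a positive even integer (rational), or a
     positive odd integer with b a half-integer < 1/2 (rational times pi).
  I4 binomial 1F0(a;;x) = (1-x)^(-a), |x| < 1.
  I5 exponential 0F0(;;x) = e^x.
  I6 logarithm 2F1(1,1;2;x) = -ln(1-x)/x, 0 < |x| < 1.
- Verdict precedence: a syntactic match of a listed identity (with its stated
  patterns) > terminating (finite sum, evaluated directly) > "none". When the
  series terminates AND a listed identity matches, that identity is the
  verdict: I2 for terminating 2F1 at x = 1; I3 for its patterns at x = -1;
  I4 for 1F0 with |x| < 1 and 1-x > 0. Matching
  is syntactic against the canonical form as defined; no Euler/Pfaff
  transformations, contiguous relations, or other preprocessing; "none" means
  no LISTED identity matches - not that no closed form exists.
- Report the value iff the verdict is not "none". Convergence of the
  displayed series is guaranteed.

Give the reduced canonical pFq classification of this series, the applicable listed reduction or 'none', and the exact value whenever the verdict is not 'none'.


x = 1 here; the reduced form reads 2F1, upper {-7/11, 2}, lower {70/11}, C = -10/7. Verdict: Gauss's theorem (I1) matches (x = 1: the Gamma ratio telescopes since c-a-b = 5 > 0 and a = 2 in Z>0). Value: -944/847.

Structural cue: t_0 being -10/7, factor the ratio over Q (prefactor -10/7): negated roots = parameters.
Consecutive-term ratio: r(k) = 1 * (k-7/11) (k+2) / [(k+70/11) (k+1)] ; factor over Q: parameters, x = 1, and C = -10/7.


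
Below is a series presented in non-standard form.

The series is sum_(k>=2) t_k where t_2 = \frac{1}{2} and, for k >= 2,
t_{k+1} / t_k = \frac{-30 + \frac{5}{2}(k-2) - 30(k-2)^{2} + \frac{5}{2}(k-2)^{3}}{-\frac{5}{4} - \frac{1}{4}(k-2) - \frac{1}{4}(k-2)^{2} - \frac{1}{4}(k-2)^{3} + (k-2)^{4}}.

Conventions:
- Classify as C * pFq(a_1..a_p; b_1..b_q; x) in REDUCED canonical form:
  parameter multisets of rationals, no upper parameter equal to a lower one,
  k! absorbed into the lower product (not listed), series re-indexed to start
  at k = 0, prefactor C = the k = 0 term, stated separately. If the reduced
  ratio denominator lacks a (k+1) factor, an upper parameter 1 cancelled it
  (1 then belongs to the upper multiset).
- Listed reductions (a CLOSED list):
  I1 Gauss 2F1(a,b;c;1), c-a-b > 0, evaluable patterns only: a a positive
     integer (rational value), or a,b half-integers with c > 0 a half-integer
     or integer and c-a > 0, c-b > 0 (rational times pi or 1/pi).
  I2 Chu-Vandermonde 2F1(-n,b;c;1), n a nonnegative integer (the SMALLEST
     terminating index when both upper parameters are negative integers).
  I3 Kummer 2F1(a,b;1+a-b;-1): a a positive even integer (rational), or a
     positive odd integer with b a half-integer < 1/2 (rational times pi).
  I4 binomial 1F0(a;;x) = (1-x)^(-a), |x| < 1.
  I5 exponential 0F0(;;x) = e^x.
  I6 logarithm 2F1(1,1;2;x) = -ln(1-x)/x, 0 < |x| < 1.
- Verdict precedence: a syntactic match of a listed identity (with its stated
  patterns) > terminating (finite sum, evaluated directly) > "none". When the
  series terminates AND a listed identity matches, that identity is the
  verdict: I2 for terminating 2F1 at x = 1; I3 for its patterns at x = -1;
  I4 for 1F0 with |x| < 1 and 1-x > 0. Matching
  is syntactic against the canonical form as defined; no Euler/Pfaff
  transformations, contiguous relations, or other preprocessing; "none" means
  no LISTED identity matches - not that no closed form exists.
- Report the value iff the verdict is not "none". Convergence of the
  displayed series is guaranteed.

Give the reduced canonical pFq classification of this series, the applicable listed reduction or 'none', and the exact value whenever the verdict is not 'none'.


This is \frac{1}{2} * 1F1(-12; -\frac{5}{4}; \frac{5}{2}) in reduced canonical form. Verdict: terminating (-12 upstairs). 13 nonzero terms in all; added directly. Sum: \frac{5789059955645}{138398942682}.

Key observation: from the first term \frac{1}{2}: the ratio is unreduced: k^2 + 1 divides both sides (C = 1/2, x = 5/2).
Ratio: r(k) = \frac{5}{2} * (k-12) / [(k-\frac{5}{4}) (k+1)] - rational in k. x = \frac{5}{2}; t_0 = \frac{1}{2}; negate the roots.


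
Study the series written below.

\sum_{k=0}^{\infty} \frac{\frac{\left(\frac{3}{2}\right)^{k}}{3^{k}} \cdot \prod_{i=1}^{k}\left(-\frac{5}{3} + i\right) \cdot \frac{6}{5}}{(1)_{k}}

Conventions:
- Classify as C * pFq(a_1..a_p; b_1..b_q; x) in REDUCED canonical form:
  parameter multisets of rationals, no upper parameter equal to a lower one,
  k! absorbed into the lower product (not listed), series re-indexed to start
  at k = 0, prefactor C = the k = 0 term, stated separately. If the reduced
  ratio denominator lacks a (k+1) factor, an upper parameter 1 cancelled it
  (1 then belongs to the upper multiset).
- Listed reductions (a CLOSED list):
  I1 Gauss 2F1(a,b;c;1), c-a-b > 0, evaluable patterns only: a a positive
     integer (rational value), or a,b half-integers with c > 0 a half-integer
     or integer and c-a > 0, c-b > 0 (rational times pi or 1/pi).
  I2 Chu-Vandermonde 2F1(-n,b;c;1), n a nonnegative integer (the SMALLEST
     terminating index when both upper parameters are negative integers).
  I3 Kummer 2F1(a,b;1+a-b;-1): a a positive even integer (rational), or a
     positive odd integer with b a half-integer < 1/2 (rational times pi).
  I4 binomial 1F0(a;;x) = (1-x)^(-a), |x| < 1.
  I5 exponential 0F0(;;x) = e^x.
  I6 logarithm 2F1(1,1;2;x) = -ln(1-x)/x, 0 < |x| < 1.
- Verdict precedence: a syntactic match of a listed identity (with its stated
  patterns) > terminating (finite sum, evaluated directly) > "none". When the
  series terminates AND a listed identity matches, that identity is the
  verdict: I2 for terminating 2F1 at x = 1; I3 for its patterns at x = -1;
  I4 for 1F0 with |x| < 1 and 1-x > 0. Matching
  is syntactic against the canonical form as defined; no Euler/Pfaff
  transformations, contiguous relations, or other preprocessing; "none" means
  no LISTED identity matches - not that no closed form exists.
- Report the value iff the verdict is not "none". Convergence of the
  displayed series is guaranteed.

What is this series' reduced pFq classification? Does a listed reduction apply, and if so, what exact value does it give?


Prefactor \frac{6}{5}, argument \frac{1}{2}: 1F0 with upper {-\frac{2}{3}} over lower {-}. Verdict: this is binomial (I4) (the 1F0 binomial series: exponent 2/3, x = \frac{1}{2}). Its exact value is \frac{6}{5} \cdot \left(\frac{1}{2}\right)^{\frac{2}{3}}.

Structural cue: t_0 = \frac{6}{5} here, and the running product (C = 6/5, x = 1/2) telescopes to a rising factorial.
Adjacent-term ratio: r(k) = \frac{1}{2} * (k-\frac{2}{3}) / [(k+1)] ; factor over Q: parameters, x = \frac{1}{2}, and C = \frac{6}{5}.
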